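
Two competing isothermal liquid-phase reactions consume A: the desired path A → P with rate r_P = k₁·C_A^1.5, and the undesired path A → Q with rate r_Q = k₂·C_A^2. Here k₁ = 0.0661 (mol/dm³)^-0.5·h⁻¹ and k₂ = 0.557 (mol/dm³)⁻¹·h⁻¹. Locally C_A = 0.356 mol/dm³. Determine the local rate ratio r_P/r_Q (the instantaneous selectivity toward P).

S_{P/Q} = r_P/r_Q = (k₁·C_A^1.5)/(k₂·C_A^2) = (k₁/k₂)·C_A^-0.5.
= (0.0661×0.3560^1.5) / (0.557×0.3560^2) = 0.01404/0.07059 = 0.199.
The undesired path is higher order in A, so low C_A (CSTR or dilute feed) favours P.

0.199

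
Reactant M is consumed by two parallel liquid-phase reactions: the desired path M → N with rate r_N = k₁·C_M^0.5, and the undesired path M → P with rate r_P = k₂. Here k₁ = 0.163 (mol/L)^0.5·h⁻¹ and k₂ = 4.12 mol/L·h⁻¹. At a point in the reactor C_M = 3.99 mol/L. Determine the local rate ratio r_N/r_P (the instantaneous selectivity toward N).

0.0790

S_{N/P} = r_N/r_P = (k₁·C_M^0.5)/(k₂) = (k₁/k₂)·C_M^0.5.
= (0.163×3.990^0.5) / (4.12) = 0.3256/4.120 = 0.0790.
Since the desired path is higher order in M, keeping C_M high (PFR or concentrated feed) favours N.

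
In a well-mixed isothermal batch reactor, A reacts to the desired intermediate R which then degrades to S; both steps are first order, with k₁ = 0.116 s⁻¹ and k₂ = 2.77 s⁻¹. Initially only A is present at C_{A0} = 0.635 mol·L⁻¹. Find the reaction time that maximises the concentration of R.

1.20 s

For first-order series the maximum of C_R occurs at t_opt = ln(k₂/k₁)/(k₂−k₁).
= ln(2.77/0.116)/(2.77−0.116) = ln(23.88)/2.654 = 3.173/2.654 = 1.20 s.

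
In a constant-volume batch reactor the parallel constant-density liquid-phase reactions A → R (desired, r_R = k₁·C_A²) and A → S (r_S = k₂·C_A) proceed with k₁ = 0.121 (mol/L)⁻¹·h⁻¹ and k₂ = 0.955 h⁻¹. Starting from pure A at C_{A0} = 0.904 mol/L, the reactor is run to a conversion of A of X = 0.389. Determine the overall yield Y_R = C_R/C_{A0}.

C_A = C_{A0}(1−X) = 0.5523 mol/L.
Along a PFR/batch, dC_S/dC_A = −r_S/(r_R+r_S) = −k₂/(k₂+k₁·C_A).
Integrating from C_{A0} to C_A: C_S = (0.955/0.121)·ln[(0.955+0.121·0.904)/(0.955+0.121·0.552)] = 7.893·ln(1.064/1.022) = 0.3220 mol/L.
Then C_R = (C_{A0}−C_A) − C_S = 0.3517 − 0.3220 = 0.02966 mol/L.
Y_R = C_R/C_{A0} = 0.02966/0.904 = 0.0328.

0.0328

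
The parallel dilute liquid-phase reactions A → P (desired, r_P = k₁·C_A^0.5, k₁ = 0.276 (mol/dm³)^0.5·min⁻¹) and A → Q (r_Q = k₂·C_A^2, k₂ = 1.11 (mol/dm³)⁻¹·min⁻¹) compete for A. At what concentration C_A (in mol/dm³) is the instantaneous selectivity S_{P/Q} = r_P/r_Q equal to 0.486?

0.640 mol/dm³

S_{P/Q} = (k₁/k₂)·C_A^-1.5 ⇒ C_A = (S·k₂/k₁)^(1/(-1.5)).
= (0.486×1.11/0.276)^(-0.6667) = (1.955)^(-0.6667) = 0.640 mol/dm³.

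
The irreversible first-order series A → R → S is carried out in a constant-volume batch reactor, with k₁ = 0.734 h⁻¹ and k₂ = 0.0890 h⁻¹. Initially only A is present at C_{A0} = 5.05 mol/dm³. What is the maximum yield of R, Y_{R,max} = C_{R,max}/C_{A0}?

At the optimum, C_{R,max}/C_{A0} = (k₁/k₂)^[k₂/(k₂−k₁)].
= (0.734/0.0890)^(0.0890/(0.0890−0.734)) = (8.247)^(-0.1380) = 0.7474.

0.747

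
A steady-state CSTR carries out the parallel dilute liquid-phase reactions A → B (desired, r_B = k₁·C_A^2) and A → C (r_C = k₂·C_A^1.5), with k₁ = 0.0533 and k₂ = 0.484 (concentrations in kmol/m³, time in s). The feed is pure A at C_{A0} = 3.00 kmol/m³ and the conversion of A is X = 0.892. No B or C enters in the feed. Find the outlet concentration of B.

0.158 kmol/m³

Exit C_A = C_{A0}(1−X) = 3.00×0.108 = 0.3240 kmol/m³.
Rates in a CSTR are evaluated at the outlet concentration: r_B = 0.0533×0.3240^2 = 0.005595, r_C = 0.484×0.3240^1.5 = 0.08926.
Fraction of consumed A going to B: r_B/(r_B+r_C) = 0.05899.
C_B = 0.05899·C_{A0}·X = 0.05899×3.00×0.892 = 0.158 kmol/m³.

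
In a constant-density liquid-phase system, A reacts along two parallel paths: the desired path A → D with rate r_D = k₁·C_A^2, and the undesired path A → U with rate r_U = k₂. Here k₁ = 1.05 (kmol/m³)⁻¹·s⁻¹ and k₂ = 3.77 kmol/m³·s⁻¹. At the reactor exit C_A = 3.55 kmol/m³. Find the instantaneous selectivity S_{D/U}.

S_{D/U} = r_D/r_U = (k₁·C_A^2)/(k₂) = (k₁/k₂)·C_A^2.
= (1.05×3.550^2) / (3.77) = 13.23/3.770 = 3.51.
Since the desired path is higher order in A, keeping C_A high (PFR or concentrated feed) favours D.

3.51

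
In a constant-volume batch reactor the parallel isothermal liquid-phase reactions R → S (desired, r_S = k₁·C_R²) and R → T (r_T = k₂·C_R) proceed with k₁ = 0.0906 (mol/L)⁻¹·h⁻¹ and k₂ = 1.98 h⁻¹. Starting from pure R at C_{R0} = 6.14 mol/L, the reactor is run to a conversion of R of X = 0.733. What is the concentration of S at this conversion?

0.670 mol/L

C_R = C_{R0}(1−X) = 1.639 mol/L.
Along a PFR/batch, dC_T/dC_R = −r_T/(r_S+r_T) = −k₂/(k₂+k₁·C_R).
Integrating from C_{R0} to C_R: C_T = (1.98/0.0906)·ln[(1.98+0.0906·6.14)/(1.98+0.0906·1.64)] = 21.85·ln(2.536/2.129) = 3.830 mol/L.
Then C_S = (C_{R0}−C_R) − C_T = 4.501 − 3.830 = 0.6702 mol/L.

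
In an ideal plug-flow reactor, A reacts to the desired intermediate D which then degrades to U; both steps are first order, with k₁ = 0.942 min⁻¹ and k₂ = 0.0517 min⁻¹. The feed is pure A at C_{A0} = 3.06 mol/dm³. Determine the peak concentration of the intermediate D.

At the optimum, C_{D,max}/C_{A0} = (k₁/k₂)^[k₂/(k₂−k₁)].
= (0.942/0.0517)^(0.0517/(0.0517−0.942)) = (18.22)^(-0.05807) = 0.8449.
C_{D,max} = 0.8449×3.06 = 2.59 mol/dm³.

2.59 mol/dm³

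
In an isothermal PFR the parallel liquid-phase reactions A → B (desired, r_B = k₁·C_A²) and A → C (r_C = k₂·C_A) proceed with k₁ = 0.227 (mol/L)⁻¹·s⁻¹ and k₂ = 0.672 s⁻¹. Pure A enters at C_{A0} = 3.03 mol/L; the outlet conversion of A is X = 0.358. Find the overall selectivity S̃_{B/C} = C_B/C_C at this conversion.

0.834

C_A = C_{A0}(1−X) = 1.945 mol/L.
Along a PFR/batch, dC_C/dC_A = −r_C/(r_B+r_C) = −k₂/(k₂+k₁·C_A).
Integrating from C_{A0} to C_A: C_C = (0.672/0.227)·ln[(0.672+0.227·3.03)/(0.672+0.227·1.95)] = 2.960·ln(1.360/1.114) = 0.5914 mol/L.
Then C_B = (C_{A0}−C_A) − C_C = 1.085 − 0.5914 = 0.4933 mol/L.
S̃_{B/C} = C_B/C_C = 0.4933/0.5914 = 0.834.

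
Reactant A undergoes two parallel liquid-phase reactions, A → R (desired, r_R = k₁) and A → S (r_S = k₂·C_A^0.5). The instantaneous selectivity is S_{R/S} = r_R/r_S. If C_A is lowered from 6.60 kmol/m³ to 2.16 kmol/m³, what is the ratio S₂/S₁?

S_{R/S} = (k₁/k₂)·C_A^-0.5, so S₂/S₁ = (C_{A,2}/C_{A,1})^-0.5.
= (2.16/6.60)^(-0.5) = (0.3273)^(-0.5) = 1.75.

1.75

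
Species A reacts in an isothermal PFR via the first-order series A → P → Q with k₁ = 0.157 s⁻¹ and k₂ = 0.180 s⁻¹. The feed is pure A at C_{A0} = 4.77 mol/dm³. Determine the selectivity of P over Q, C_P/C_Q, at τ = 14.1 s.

0.302

Solving the coupled first-order balances gives C_P(τ) = [k₁/(k₂−k₁)]·C_{A0}·(e^(−k₁τ) − e^(−k₂τ)).
e^(−k₁τ) = e^(−0.157×14.1) = e^(−2.214) = 0.1093; e^(−k₂τ) = e^(−2.538) = 0.07902.
C_P = 0.157×4.77/(0.180−0.157) × (0.1093−0.07902) = 32.56×0.03027 = 0.9856 mol/dm³.
C_A = C_{A0}e^(−k₁τ) = 0.5213 mol/dm³, so C_Q = C_{A0}−C_A−C_P = 3.263 mol/dm³; C_P/C_Q = 0.302.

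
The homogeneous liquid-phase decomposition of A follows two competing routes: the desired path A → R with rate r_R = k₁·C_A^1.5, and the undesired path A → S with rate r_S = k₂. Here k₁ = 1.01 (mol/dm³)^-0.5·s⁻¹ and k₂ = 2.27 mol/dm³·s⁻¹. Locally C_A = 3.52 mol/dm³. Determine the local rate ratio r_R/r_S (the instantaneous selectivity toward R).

S_{R/S} = r_R/r_S = (k₁·C_A^1.5)/(k₂) = (k₁/k₂)·C_A^1.5.
= (1.01×3.520^1.5) / (2.27) = 6.670/2.270 = 2.94.

2.94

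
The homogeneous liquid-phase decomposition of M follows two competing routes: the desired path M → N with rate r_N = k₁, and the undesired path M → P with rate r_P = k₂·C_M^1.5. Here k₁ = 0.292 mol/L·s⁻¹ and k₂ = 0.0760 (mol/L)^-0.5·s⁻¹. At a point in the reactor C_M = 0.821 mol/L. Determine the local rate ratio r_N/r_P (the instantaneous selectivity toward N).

S_{N/P} = r_N/r_P = (k₁)/(k₂·C_M^1.5) = (k₁/k₂)·C_M^-1.5.
= (0.292) / (0.0760×0.8210^1.5) = 0.2920/0.05654 = 5.16.

5.16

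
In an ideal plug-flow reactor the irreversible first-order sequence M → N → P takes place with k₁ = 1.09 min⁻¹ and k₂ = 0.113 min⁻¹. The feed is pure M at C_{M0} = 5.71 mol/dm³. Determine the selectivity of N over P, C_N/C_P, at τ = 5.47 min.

1.50

For first-order series with pure M initially, C_N(τ) = k₁C_{M0}/(k₂−k₁)·(e^(−k₁τ) − e^(−k₂τ)).
e^(−k₁τ) = e^(−1.09×5.47) = e^(−5.962) = 0.002574; e^(−k₂τ) = e^(−0.6181) = 0.5390.
C_N = 1.09×5.71/(0.113−1.09) × (0.002574−0.5390) = (-6.370)×(-0.5364) = 3.417 mol/dm³.
C_M = C_{M0}e^(−k₁τ) = 0.01470 mol/dm³, so C_P = C_{M0}−C_M−C_N = 2.278 mol/dm³; C_N/C_P = 1.50.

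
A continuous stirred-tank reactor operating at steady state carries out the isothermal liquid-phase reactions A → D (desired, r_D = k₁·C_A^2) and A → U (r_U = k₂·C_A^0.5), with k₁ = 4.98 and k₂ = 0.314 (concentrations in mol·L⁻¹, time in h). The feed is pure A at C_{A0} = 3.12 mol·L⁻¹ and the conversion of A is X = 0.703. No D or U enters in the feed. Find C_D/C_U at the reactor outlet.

Exit C_A = C_{A0}(1−X) = 3.12×0.297 = 0.9266 mol·L⁻¹.
Rates in a CSTR are evaluated at the outlet concentration: r_D = 4.98×0.9266^2 = 4.276, r_U = 0.314×0.9266^0.5 = 0.3023.
Overall selectivity = C_D/C_U = r_Dτ/(r_Uτ) = r_D/r_U = 14.1.

14.1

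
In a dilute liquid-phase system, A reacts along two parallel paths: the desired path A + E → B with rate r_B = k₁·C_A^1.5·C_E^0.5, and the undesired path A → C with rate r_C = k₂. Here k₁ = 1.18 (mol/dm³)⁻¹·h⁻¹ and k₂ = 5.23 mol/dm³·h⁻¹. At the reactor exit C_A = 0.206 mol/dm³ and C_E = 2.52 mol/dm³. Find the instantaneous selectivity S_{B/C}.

S_{B/C} = r_B/r_C = (k₁·C_A^1.5·C_E^0.5)/(k₂) = (k₁/k₂)·C_A^1.5·C_E^0.5.
= (1.18×0.2060^1.5×2.520^0.5) / (5.23) = 0.1751/5.230 = 0.0335.
Since the desired path is higher order in A, keeping C_A high (PFR or concentrated feed) favours B.

0.0335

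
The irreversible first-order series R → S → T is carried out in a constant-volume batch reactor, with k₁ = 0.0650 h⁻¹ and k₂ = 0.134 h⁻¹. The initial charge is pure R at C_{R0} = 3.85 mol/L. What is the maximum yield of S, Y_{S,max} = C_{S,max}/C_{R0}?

For a first-order series the maximum intermediate yield is C_{S,max}/C_{R0} = (k₁/k₂)^[k₂/(k₂−k₁)].
= (0.0650/0.134)^(0.134/(0.134−0.0650)) = (0.4851)^(1.942) = 0.2454.

0.245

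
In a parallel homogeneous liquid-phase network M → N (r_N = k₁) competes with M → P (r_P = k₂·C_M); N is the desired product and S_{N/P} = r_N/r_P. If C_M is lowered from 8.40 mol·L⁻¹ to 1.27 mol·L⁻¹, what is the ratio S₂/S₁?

6.61

S_{N/P} = (k₁/k₂)·C_M⁻¹, so S₂/S₁ = (C_{M,2}/C_{M,1})⁻¹.
= 8.40/1.27 = 6.61.
Selectivity toward N rises as C_M falls — low-concentration operation is favoured.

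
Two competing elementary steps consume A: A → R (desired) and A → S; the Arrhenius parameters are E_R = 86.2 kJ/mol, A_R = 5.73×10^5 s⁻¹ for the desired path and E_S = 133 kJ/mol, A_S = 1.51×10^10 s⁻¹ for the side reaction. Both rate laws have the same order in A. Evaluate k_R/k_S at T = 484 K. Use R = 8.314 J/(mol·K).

4.27

Since both paths have the same order in A, the concentration cancels and S_{R/S} = k_R/k_S = (A_R/A_S)·exp[(E_S−E_R)/(RT)].
(E_S−E_R)/(RT) = (133−86.2)×10³/(8.314×484) = 46800/4024 = 11.63.
k_R/k_S = (5.73×10^5/1.51×10^10)·exp(11.63) = 3.795×10^-5 × 1.125×10^5 = 4.27.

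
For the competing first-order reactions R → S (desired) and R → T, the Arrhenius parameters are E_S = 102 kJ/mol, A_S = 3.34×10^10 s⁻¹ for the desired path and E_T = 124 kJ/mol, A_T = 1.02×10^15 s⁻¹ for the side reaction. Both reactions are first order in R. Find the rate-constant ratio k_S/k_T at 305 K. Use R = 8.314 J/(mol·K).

0.192

Since both paths have the same order in R, the concentration cancels and S_{S/T} = k_S/k_T = (A_S/A_T)·exp[(E_T−E_S)/(RT)].
(E_T−E_S)/(RT) = (124−102)×10³/(8.314×305) = 22000/2536 = 8.676.
k_S/k_T = (3.34×10^10/1.02×10^15)·exp(8.676) = 3.275×10^-5 × 5860 = 0.192.
Since E_S < E_T, lowering the temperature improves selectivity toward S.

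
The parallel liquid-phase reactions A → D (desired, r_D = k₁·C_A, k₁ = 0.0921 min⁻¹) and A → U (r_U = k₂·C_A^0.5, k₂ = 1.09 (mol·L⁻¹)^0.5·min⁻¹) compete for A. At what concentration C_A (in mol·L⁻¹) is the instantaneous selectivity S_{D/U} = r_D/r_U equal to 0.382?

20.4 mol·L⁻¹

S_{D/U} = (k₁/k₂)·C_A^0.5 ⇒ C_A = (S·k₂/k₁)^(2).
= (0.382×1.09/0.0921)^(2) = (4.521)^(2) = 20.4 mol·L⁻¹.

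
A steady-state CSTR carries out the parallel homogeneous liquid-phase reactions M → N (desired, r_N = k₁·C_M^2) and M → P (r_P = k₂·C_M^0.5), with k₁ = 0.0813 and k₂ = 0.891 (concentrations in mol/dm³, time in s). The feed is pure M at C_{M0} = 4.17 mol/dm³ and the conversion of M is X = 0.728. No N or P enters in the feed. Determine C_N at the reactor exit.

0.301 mol/dm³

Exit C_M = C_{M0}(1−X) = 4.17×0.272 = 1.134 mol/dm³.
In a CSTR the entire volume is at exit conditions, so r_N = 0.0813×1.134^2 = 0.1046 and r_P = 0.891×1.134^0.5 = 0.9489.
Fraction of consumed M going to N: r_N/(r_N+r_P) = 0.09928.
C_N = 0.09928·C_{M0}·X = 0.09928×4.17×0.728 = 0.301 mol/dm³.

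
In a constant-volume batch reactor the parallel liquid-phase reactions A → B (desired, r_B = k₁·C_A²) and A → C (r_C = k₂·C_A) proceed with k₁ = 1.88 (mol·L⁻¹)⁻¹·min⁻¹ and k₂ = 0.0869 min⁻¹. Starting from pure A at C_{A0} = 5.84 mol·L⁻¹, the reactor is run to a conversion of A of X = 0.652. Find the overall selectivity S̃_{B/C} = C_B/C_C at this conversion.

C_A = C_{A0}(1−X) = 2.032 mol·L⁻¹.
Along a PFR/batch, dC_C/dC_A = −r_C/(r_B+r_C) = −k₂/(k₂+k₁·C_A).
Integrating from C_{A0} to C_A: C_C = (0.0869/1.88)·ln[(0.0869+1.88·5.84)/(0.0869+1.88·2.03)] = 0.04622·ln(11.07/3.908) = 0.04812 mol·L⁻¹.
Then C_B = (C_{A0}−C_A) − C_C = 3.808 − 0.04812 = 3.760 mol·L⁻¹.
S̃_{B/C} = C_B/C_C = 3.760/0.04812 = 78.1.

78.1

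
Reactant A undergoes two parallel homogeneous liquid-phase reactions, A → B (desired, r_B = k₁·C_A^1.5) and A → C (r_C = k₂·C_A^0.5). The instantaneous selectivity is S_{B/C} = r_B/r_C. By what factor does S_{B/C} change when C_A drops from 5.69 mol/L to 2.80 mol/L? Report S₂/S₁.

S_{B/C} = (k₁/k₂)·C_A, so S₂/S₁ = (C_{A,2}/C_{A,1}).
= 2.80/5.69 = 0.492.
Selectivity toward B falls as C_A falls — high-concentration operation is favoured.

0.492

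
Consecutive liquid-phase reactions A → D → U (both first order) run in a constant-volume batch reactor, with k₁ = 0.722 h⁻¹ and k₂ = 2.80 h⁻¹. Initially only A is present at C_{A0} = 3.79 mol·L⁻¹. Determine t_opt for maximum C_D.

The intermediate peaks when r₁ = r₂, i.e. k₁e^(−k₁t) = k₂e^(−k₂t), giving t_opt = ln(k₂/k₁)/(k₂−k₁).
= ln(2.80/0.722)/(2.80−0.722) = ln(3.878)/2.078 = 1.355/2.078 = 0.652 h.

0.652 h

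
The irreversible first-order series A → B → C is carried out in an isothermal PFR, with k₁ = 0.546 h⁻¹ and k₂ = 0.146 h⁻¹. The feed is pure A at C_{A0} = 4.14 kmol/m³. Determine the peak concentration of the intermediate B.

At the optimum, C_{B,max}/C_{A0} = (k₁/k₂)^[k₂/(k₂−k₁)].
= (0.546/0.146)^(0.146/(0.146−0.546)) = (3.740)^(-0.3650) = 0.6179.
C_{B,max} = 0.6179×4.14 = 2.56 kmol/m³.

2.56 kmol/m³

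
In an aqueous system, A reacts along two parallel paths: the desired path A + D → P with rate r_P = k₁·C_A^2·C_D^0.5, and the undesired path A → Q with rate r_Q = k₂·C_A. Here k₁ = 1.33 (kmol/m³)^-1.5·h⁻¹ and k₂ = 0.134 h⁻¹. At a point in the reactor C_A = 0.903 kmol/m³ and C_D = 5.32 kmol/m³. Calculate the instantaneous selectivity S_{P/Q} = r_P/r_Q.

20.7

S_{P/Q} = r_P/r_Q = (k₁·C_A^2·C_D^0.5)/(k₂·C_A) = (k₁/k₂)·C_A·C_D^0.5.
= (1.33×0.9030^2×5.320^0.5) / (0.134×0.9030) = 2.501/0.1210 = 20.7.
Since the desired path is higher order in A, keeping C_A high (PFR or concentrated feed) favours P.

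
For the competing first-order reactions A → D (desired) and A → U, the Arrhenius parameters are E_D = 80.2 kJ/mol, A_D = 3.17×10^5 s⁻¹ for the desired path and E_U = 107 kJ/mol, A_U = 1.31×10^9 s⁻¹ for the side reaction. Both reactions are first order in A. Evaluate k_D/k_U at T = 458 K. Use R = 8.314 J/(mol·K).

k_D/k_U = (A_D/A_U)·exp[−(E_D−E_U)/(RT)] = (A_D/A_U)·exp[(E_U−E_D)/(RT)].
(E_U−E_D)/(RT) = (107−80.2)×10³/(8.314×458) = 26800/3808 = 7.038.
k_D/k_U = (3.17×10^5/1.31×10^9)·exp(7.038) = 2.420×10^-4 × 1139 = 0.276.

0.276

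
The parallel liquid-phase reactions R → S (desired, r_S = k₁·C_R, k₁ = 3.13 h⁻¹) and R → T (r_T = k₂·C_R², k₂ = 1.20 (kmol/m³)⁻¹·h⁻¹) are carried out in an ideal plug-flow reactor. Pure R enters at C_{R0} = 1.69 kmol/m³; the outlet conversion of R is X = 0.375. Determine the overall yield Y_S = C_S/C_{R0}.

0.246

C_R = C_{R0}(1−X) = 1.056 kmol/m³.
Along a PFR/batch, dC_S/dC_R = −r_S/(r_S+r_T) = −k₁/(k₁+k₂·C_R).
Integrating from C_{R0} to C_R: C_S = (3.13/1.20)·ln[(3.13+1.20·1.69)/(3.13+1.20·1.06)] = 2.608·ln(5.158/4.397) = 0.4161 kmol/m³.
Y_S = C_S/C_{R0} = 0.4161/1.69 = 0.246.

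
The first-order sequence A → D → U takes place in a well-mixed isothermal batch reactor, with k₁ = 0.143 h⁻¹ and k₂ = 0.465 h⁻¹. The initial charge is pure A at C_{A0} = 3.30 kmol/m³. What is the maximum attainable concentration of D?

0.601 kmol/m³

For a first-order series the maximum intermediate yield is C_{D,max}/C_{A0} = (k₁/k₂)^[k₂/(k₂−k₁)].
= (0.143/0.465)^(0.465/(0.465−0.143)) = (0.3075)^(1.444) = 0.1822.
C_{D,max} = 0.1822×3.30 = 0.601 kmol/m³.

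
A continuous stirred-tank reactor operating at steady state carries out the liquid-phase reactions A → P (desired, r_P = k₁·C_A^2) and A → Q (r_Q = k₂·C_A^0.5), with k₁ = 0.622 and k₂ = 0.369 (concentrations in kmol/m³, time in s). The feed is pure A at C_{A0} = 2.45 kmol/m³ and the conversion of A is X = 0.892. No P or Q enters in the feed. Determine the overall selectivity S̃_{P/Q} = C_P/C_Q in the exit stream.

Exit C_A = C_{A0}(1−X) = 2.45×0.108 = 0.2646 kmol/m³.
In a CSTR the entire volume is at exit conditions, so r_P = 0.622×0.2646^2 = 0.04355 and r_Q = 0.369×0.2646^0.5 = 0.1898.
Overall selectivity = C_P/C_Q = r_Pτ/(r_Qτ) = r_P/r_Q = 0.229.

0.229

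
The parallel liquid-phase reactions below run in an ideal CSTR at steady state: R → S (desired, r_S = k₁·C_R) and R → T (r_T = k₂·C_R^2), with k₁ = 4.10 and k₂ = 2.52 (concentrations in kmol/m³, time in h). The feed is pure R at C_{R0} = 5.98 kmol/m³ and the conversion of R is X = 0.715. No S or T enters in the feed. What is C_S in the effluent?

2.09 kmol/m³

Exit C_R = C_{R0}(1−X) = 5.98×0.285 = 1.704 kmol/m³.
A CSTR operates uniformly at the exit composition, giving r_S = 6.988 and r_T = 7.320 (each k·C_R^n at C_R = 1.704).
Fraction of consumed R going to S: r_S/(r_S+r_T) = 0.4884.
C_S = 0.4884·C_{R0}·X = 0.4884×5.98×0.715 = 2.09 kmol/m³.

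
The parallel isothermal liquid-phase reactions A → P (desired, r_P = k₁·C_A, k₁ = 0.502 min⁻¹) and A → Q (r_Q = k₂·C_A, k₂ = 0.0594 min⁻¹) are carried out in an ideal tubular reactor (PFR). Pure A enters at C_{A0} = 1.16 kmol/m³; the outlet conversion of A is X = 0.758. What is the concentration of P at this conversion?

C_A = C_{A0}(1−X) = 0.2807 kmol/m³.
Both paths are first order in A, so the instantaneous fraction to P is constant: dC_P/d(−C_A) = k₁/(k₁+k₂) = 0.8942.
C_P = 0.8942·(C_{A0}−C_A) = 0.8942×0.8793 = 0.786 kmol/m³.

0.786 kmol/m³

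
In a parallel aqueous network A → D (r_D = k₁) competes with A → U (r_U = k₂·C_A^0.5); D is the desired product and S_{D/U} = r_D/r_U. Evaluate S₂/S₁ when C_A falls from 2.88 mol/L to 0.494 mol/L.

2.41

S_{D/U} = (k₁/k₂)·C_A^-0.5, so S₂/S₁ = (C_{A,2}/C_{A,1})^-0.5.
= (0.494/2.88)^(-0.5) = (0.1715)^(-0.5) = 2.41.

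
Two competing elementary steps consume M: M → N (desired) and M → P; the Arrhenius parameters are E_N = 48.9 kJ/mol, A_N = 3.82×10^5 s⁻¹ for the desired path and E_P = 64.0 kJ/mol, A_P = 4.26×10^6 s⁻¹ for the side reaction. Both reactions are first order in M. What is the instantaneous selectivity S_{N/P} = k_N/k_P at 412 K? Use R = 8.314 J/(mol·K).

7.36

Since both paths have the same order in M, the concentration cancels and S_{N/P} = k_N/k_P = (A_N/A_P)·exp[(E_P−E_N)/(RT)].
(E_P−E_N)/(RT) = (64.0−48.9)×10³/(8.314×412) = 15100/3425 = 4.408.
k_N/k_P = (3.82×10^5/4.26×10^6)·exp(4.408) = 0.08967 × 82.13 = 7.36.
Since E_N < E_P, lowering the temperature improves selectivity toward N.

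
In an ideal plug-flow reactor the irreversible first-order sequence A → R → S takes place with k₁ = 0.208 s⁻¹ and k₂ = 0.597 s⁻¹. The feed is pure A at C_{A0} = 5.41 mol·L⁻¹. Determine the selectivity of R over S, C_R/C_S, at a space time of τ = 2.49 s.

The intermediate concentration in a first-order A→B→C sequence is C_R = k₁C_{A0}(e^(−k₁τ) − e^(−k₂τ))/(k₂−k₁).
e^(−k₁τ) = e^(−0.208×2.49) = e^(−0.5179) = 0.5958; e^(−k₂τ) = e^(−1.487) = 0.2262.
C_R = 0.208×5.41/(0.597−0.208) × (0.5958−0.2262) = 2.893×0.3696 = 1.069 mol·L⁻¹.
C_A = C_{A0}e^(−k₁τ) = 3.223 mol·L⁻¹, so C_S = C_{A0}−C_A−C_R = 1.118 mol·L⁻¹; C_R/C_S = 0.957.

0.957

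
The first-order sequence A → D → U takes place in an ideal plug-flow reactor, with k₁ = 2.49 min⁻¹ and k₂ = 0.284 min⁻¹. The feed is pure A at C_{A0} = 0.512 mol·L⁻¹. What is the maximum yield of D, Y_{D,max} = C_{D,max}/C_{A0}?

Evaluating C_D at τ_opt = ln(k₂/k₁)/(k₂−k₁) gives C_{D,max}/C_{A0} = (k₁/k₂)^[k₂/(k₂−k₁)].
= (2.49/0.284)^(0.284/(0.284−2.49)) = (8.768)^(-0.1287) = 0.7562.

0.756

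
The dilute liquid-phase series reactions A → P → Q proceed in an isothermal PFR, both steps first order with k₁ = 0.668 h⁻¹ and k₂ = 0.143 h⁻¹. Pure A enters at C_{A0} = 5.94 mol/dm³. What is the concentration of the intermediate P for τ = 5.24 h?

The intermediate concentration in a first-order A→B→C sequence is C_P = k₁C_{A0}(e^(−k₁τ) − e^(−k₂τ))/(k₂−k₁).
e^(−k₁τ) = e^(−0.668×5.24) = e^(−3.500) = 0.03019; e^(−k₂τ) = e^(−0.7493) = 0.4727.
C_P = 0.668×5.94/(0.143−0.668) × (0.03019−0.4727) = (-7.558)×(-0.4425) = 3.344 mol/dm³.

3.34 mol/dm³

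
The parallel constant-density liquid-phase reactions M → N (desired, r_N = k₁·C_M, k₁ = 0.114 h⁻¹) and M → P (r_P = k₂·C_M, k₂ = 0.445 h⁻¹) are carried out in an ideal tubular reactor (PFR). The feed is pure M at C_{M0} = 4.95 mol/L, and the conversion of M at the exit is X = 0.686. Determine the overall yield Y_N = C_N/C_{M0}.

0.140

C_M = C_{M0}(1−X) = 1.554 mol/L.
Both paths are first order in M, so the instantaneous fraction to N is constant: dC_N/d(−C_M) = k₁/(k₁+k₂) = 0.2039.
C_N = 0.2039·(C_{M0}−C_M) = 0.2039×3.396 = 0.693 mol/L.
Y_N = C_N/C_{M0} = 0.6925/4.95 = 0.140.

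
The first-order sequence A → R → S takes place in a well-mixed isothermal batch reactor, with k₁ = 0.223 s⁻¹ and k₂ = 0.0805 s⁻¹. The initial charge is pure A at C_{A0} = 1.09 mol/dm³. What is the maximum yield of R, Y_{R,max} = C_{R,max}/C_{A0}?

0.562

At the optimum, C_{R,max}/C_{A0} = (k₁/k₂)^[k₂/(k₂−k₁)].
= (0.223/0.0805)^(0.0805/(0.0805−0.223)) = (2.770)^(-0.5649) = 0.5624.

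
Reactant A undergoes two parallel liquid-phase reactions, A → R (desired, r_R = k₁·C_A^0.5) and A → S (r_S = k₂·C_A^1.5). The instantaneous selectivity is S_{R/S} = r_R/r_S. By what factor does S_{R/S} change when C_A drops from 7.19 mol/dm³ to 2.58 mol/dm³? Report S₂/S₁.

S_{R/S} = (k₁/k₂)·C_A⁻¹, so S₂/S₁ = (C_{A,2}/C_{A,1})⁻¹.
= 7.19/2.58 = 2.79.

2.79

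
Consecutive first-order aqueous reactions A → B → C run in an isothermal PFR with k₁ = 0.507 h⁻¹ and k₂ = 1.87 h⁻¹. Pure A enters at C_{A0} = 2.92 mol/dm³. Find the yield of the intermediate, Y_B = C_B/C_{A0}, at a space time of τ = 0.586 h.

For first-order series with pure A initially, C_B(τ) = k₁C_{A0}/(k₂−k₁)·(e^(−k₁τ) − e^(−k₂τ)).
e^(−k₁τ) = e^(−0.507×0.586) = e^(−0.2971) = 0.7430; e^(−k₂τ) = e^(−1.096) = 0.3343.
C_B = 0.507×2.92/(1.87−0.507) × (0.7430−0.3343) = 1.086×0.4087 = 0.4439 mol/dm³.
Y_B = C_B/C_{A0} = 0.4439/2.92 = 0.152.

0.152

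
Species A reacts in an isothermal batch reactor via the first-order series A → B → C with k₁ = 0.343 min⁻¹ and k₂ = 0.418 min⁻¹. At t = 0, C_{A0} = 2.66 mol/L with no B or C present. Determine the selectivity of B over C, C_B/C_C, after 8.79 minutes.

For first-order series with pure A initially, C_B(t) = k₁C_{A0}/(k₂−k₁)·(e^(−k₁t) − e^(−k₂t)).
e^(−k₁t) = e^(−0.343×8.79) = e^(−3.015) = 0.04905; e^(−k₂t) = e^(−3.674) = 0.02537.
C_B = 0.343×2.66/(0.418−0.343) × (0.04905−0.02537) = 12.17×0.02368 = 0.2880 mol/L.
C_A = C_{A0}e^(−k₁t) = 0.1305 mol/L, so C_C = C_{A0}−C_A−C_B = 2.241 mol/L; C_B/C_C = 0.129.

0.129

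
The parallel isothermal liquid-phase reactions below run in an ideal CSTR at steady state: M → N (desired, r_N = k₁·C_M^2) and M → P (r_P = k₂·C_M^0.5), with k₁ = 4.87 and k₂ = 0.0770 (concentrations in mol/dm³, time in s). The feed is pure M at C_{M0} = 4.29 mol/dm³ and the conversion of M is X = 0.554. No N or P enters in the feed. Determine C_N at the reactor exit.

Exit C_M = C_{M0}(1−X) = 4.29×0.446 = 1.913 mol/dm³.
In a CSTR the entire volume is at exit conditions, so r_N = 4.87×1.913^2 = 17.83 and r_P = 0.0770×1.913^0.5 = 0.1065.
Fraction of consumed M going to N: r_N/(r_N+r_P) = 0.9941.
C_N = 0.9941·C_{M0}·X = 0.9941×4.29×0.554 = 2.36 mol/dm³.

2.36 mol/dm³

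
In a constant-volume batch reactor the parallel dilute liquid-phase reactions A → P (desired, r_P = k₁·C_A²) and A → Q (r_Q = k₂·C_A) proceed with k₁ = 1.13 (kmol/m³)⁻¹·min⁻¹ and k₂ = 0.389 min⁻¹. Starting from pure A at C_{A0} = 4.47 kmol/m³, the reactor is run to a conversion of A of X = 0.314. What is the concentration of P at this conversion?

1.28 kmol/m³

C_A = C_{A0}(1−X) = 3.066 kmol/m³.
Along a PFR/batch, dC_Q/dC_A = −r_Q/(r_P+r_Q) = −k₂/(k₂+k₁·C_A).
Integrating from C_{A0} to C_A: C_Q = (0.389/1.13)·ln[(0.389+1.13·4.47)/(0.389+1.13·3.07)] = 0.3442·ln(5.440/3.854) = 0.1187 kmol/m³.
Then C_P = (C_{A0}−C_A) − C_Q = 1.404 − 0.1187 = 1.285 kmol/m³.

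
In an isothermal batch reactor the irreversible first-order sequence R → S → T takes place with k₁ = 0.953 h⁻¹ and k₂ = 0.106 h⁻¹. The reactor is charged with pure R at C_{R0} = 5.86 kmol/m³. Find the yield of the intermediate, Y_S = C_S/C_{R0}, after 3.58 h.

The intermediate concentration in a first-order A→B→C sequence is C_S = k₁C_{R0}(e^(−k₁t) − e^(−k₂t))/(k₂−k₁).
e^(−k₁t) = e^(−0.953×3.58) = e^(−3.412) = 0.03298; e^(−k₂t) = e^(−0.3795) = 0.6842.
C_S = 0.953×5.86/(0.106−0.953) × (0.03298−0.6842) = (-6.593)×(-0.6512) = 4.294 kmol/m³.
Y_S = C_S/C_{R0} = 4.294/5.86 = 0.733.

0.733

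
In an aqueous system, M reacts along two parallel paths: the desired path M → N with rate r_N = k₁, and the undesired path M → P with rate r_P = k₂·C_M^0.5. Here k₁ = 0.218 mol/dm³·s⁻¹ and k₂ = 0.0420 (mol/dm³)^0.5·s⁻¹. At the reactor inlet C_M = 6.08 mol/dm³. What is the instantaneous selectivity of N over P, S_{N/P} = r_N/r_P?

2.11

S_{N/P} = r_N/r_P = (k₁)/(k₂·C_M^0.5) = (k₁/k₂)·C_M^-0.5.
= (0.218) / (0.0420×6.080^0.5) = 0.2180/0.1036 = 2.11.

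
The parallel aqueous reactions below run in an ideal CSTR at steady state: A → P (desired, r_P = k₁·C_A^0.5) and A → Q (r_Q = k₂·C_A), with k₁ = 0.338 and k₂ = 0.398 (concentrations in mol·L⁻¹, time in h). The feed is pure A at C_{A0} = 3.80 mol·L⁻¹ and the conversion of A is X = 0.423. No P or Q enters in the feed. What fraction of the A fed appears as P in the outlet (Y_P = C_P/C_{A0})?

0.154

Exit C_A = C_{A0}(1−X) = 3.80×0.577 = 2.193 mol·L⁻¹.
In a CSTR the entire volume is at exit conditions, so r_P = 0.338×2.193^0.5 = 0.5005 and r_Q = 0.398×2.193 = 0.8727.
Fraction of consumed A going to P: r_P/(r_P+r_Q) = 0.3645.
C_P = 0.3645·C_{A0}·X = 0.3645×3.80×0.423 = 0.586 mol·L⁻¹; Y_P = C_P/C_{A0} = 0.154.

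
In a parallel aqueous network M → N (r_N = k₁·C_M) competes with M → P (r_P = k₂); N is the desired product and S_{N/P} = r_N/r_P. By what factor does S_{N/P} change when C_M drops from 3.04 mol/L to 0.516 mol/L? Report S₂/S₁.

S_{N/P} = (k₁/k₂)·C_M, so S₂/S₁ = (C_{M,2}/C_{M,1}).
= 0.516/3.04 = 0.170.

0.170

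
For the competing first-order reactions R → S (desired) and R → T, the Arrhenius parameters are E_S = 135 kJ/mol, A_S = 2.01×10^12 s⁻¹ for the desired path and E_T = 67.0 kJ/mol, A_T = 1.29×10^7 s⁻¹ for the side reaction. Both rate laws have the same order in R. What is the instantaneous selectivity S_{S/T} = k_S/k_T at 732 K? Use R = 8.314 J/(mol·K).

2.19

With equal orders, S_{S/T} = k_S/k_T = (A_S/A_T)·exp[(E_T−E_S)/(RT)].
(E_T−E_S)/(RT) = (67.0−135)×10³/(8.314×732) = -68000/6086 = -11.17.
k_S/k_T = (2.01×10^12/1.29×10^7)·exp(-11.17) = 1.558×10^5 × 1.404×10^-5 = 2.19.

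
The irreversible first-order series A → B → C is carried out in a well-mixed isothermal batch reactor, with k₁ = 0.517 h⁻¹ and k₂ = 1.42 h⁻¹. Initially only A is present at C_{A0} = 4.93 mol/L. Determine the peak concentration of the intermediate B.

1.01 mol/L

At the optimum, C_{B,max}/C_{A0} = (k₁/k₂)^[k₂/(k₂−k₁)].
= (0.517/1.42)^(1.42/(1.42−0.517)) = (0.3641)^(1.573) = 0.2042.
C_{B,max} = 0.2042×4.93 = 1.01 mol/L.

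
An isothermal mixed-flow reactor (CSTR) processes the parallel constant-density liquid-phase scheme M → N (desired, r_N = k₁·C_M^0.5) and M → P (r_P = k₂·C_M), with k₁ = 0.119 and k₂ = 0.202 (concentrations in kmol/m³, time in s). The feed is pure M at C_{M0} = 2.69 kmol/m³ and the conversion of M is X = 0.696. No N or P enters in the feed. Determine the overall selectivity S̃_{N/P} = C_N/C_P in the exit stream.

0.651

Exit C_M = C_{M0}(1−X) = 2.69×0.304 = 0.8178 kmol/m³.
A CSTR operates uniformly at the exit composition, giving r_N = 0.1076 and r_P = 0.1652 (each k·C_M^n at C_M = 0.8178).
Overall selectivity = C_N/C_P = r_Nτ/(r_Pτ) = r_N/r_P = 0.651.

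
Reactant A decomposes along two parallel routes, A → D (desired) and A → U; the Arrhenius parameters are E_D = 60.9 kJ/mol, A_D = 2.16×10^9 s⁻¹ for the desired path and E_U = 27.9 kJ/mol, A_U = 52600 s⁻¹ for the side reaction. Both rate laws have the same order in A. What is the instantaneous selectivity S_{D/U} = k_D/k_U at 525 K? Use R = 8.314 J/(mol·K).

k_D/k_U = (A_D/A_U)·exp[−(E_D−E_U)/(RT)] = (A_D/A_U)·exp[(E_U−E_D)/(RT)].
(E_U−E_D)/(RT) = (27.9−60.9)×10³/(8.314×525) = -33000/4365 = -7.560.
k_D/k_U = (2.16×10^9/52600)·exp(-7.560) = 41065 × 5.207×10^-4 = 21.4.

21.4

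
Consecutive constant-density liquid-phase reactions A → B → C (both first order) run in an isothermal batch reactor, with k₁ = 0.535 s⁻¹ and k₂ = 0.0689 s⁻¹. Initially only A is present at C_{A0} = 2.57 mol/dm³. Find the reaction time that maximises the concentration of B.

4.40 s

Setting dC_B/dt = 0 gives t_opt = ln(k₂/k₁)/(k₂−k₁).
= ln(0.0689/0.535)/(0.0689−0.535) = ln(0.1288)/-0.4661 = -2.050/-0.4661 = 4.40 s.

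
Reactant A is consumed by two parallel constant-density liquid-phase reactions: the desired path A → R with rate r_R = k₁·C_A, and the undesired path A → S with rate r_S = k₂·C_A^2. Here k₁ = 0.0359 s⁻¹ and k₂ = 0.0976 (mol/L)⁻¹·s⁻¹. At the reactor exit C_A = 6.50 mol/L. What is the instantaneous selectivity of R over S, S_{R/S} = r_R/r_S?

0.0566

S_{R/S} = r_R/r_S = (k₁·C_A)/(k₂·C_A^2) = (k₁/k₂)·C_A⁻¹.
= (0.0359×6.500) / (0.0976×6.500^2) = 0.2334/4.124 = 0.0566.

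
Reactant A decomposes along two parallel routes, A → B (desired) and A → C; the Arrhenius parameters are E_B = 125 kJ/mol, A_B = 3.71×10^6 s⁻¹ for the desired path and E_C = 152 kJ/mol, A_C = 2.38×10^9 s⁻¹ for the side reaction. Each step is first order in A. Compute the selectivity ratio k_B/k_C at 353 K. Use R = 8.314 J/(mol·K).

15.4

k_B/k_C = (A_B/A_C)·exp[−(E_B−E_C)/(RT)] = (A_B/A_C)·exp[(E_C−E_B)/(RT)].
(E_C−E_B)/(RT) = (152−125)×10³/(8.314×353) = 27000/2935 = 9.200.
k_B/k_C = (3.71×10^6/2.38×10^9)·exp(9.200) = 0.001559 × 9895 = 15.4.
Since E_B < E_C, lowering the temperature improves selectivity toward B.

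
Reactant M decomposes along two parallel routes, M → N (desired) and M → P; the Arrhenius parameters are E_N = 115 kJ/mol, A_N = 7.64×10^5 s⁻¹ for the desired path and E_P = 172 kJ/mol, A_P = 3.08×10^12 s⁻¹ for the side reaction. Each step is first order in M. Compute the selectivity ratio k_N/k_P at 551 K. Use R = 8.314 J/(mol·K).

With equal orders, S_{N/P} = k_N/k_P = (A_N/A_P)·exp[(E_P−E_N)/(RT)].
(E_P−E_N)/(RT) = (172−115)×10³/(8.314×551) = 57000/4581 = 12.44.
k_N/k_P = (7.64×10^5/3.08×10^12)·exp(12.44) = 2.481×10^-7 × 2.534×10^5 = 0.0629.

0.0629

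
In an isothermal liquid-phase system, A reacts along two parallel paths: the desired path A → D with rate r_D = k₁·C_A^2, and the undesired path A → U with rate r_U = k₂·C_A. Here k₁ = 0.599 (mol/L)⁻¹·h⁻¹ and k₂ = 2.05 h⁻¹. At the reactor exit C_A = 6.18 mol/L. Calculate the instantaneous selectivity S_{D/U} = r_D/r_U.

1.81

S_{D/U} = r_D/r_U = (k₁·C_A^2)/(k₂·C_A) = (k₁/k₂)·C_A.
= (0.599×6.180^2) / (2.05×6.180) = 22.88/12.67 = 1.81.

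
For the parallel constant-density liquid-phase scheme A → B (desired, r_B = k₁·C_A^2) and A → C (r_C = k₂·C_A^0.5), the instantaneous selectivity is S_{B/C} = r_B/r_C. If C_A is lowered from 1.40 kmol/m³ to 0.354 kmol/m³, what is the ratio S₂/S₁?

0.127

S_{B/C} = (k₁/k₂)·C_A^1.5, so S₂/S₁ = (C_{A,2}/C_{A,1})^1.5.
= (0.354/1.40)^1.5 = (0.2529)^1.5 = 0.127.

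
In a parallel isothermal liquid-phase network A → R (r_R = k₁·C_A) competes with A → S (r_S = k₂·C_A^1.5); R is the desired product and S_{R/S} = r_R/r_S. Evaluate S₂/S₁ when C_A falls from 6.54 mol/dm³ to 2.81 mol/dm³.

1.53

S_{R/S} = (k₁/k₂)·C_A^-0.5, so S₂/S₁ = (C_{A,2}/C_{A,1})^-0.5.
= (2.81/6.54)^(-0.5) = (0.4297)^(-0.5) = 1.53.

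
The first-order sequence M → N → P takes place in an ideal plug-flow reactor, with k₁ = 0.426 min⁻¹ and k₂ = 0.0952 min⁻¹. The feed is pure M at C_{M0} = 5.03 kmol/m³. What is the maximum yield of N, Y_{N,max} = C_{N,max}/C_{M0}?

For a first-order series the maximum intermediate yield is C_{N,max}/C_{M0} = (k₁/k₂)^[k₂/(k₂−k₁)].
= (0.426/0.0952)^(0.0952/(0.0952−0.426)) = (4.475)^(-0.2878) = 0.6497.

0.650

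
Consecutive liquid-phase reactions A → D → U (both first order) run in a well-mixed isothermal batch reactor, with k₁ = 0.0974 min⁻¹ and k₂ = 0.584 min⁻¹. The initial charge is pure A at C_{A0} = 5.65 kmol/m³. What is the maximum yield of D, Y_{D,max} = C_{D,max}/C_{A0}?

0.117

At the optimum, C_{D,max}/C_{A0} = (k₁/k₂)^[k₂/(k₂−k₁)].
= (0.0974/0.584)^(0.584/(0.584−0.0974)) = (0.1668)^(1.200) = 0.1165.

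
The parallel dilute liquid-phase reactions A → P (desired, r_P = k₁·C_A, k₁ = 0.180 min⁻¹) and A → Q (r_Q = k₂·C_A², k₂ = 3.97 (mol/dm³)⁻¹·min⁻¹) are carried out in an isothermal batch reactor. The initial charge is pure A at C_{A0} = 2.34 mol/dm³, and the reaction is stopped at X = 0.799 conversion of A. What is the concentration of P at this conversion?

0.0694 mol/dm³

C_A = C_{A0}(1−X) = 0.4703 mol/dm³.
Along a PFR/batch, dC_P/dC_A = −r_P/(r_P+r_Q) = −k₁/(k₁+k₂·C_A).
Integrating from C_{A0} to C_A: C_P = (0.180/3.97)·ln[(0.180+3.97·2.34)/(0.180+3.97·0.470)] = 0.04534·ln(9.470/2.047) = 0.06944 mol/dm³.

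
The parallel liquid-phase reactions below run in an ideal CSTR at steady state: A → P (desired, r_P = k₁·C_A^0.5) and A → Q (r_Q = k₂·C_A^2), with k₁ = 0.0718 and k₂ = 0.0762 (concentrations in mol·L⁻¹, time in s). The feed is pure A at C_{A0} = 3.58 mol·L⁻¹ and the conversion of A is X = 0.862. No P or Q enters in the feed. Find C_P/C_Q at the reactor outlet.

Exit C_A = C_{A0}(1−X) = 3.58×0.138 = 0.4940 mol·L⁻¹.
A CSTR operates uniformly at the exit composition, giving r_P = 0.05047 and r_Q = 0.01860 (each k·C_A^n at C_A = 0.4940).
Overall selectivity = C_P/C_Q = r_Pτ/(r_Qτ) = r_P/r_Q = 2.71.

2.71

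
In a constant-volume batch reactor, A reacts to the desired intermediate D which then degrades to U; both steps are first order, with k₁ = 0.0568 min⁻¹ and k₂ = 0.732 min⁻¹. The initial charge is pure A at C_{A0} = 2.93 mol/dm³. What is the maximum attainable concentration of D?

0.183 mol/dm³

At the optimum, C_{D,max}/C_{A0} = (k₁/k₂)^[k₂/(k₂−k₁)].
= (0.0568/0.732)^(0.732/(0.732−0.0568)) = (0.07760)^(1.084) = 0.06258.
C_{D,max} = 0.06258×2.93 = 0.183 mol/dm³.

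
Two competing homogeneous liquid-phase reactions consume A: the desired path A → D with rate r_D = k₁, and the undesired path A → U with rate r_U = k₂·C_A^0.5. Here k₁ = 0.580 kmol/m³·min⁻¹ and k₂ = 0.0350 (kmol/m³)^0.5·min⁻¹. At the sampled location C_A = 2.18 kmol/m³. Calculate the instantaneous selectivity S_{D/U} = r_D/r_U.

11.2

S_{D/U} = r_D/r_U = (k₁)/(k₂·C_A^0.5) = (k₁/k₂)·C_A^-0.5.
= (0.580) / (0.0350×2.180^0.5) = 0.5800/0.05168 = 11.2.
The undesired path is higher order in A, so low C_A (CSTR or dilute feed) favours D.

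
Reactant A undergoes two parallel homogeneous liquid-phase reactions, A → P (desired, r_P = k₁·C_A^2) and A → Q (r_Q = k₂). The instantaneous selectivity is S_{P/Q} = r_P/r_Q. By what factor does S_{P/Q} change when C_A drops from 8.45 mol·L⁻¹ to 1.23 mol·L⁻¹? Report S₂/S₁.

0.0212

S_{P/Q} = (k₁/k₂)·C_A^2, so S₂/S₁ = (C_{A,2}/C_{A,1})^2.
= (1.23/8.45)^2 = (0.1456)^2 = 0.0212.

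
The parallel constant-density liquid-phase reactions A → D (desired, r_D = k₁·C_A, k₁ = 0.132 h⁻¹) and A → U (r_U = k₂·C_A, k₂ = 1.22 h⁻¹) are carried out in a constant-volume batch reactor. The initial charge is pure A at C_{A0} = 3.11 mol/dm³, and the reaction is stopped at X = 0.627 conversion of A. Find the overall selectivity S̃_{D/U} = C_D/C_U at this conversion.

0.108

C_A = C_{A0}(1−X) = 1.160 mol/dm³.
Both paths are first order in A, so the instantaneous fraction to D is constant: dC_D/d(−C_A) = k₁/(k₁+k₂) = 0.09763.
C_D = 0.09763·(C_{A0}−C_A) = 0.09763×1.950 = 0.190 mol/dm³.
C_U = (C_{A0}−C_A)−C_D = 1.760 mol/dm³; S̃_{D/U} = 0.1904/1.760 = 0.108.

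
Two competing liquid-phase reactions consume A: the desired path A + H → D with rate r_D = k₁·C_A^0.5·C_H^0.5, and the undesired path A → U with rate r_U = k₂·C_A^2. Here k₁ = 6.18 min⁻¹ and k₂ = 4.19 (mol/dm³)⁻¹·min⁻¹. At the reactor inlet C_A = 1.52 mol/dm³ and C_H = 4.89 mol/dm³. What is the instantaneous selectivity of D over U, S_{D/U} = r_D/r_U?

1.74

S_{D/U} = r_D/r_U = (k₁·C_A^0.5·C_H^0.5)/(k₂·C_A^2) = (k₁/k₂)·C_A^-1.5·C_H^0.5.
= (6.18×1.520^0.5×4.890^0.5) / (4.19×1.520^2) = 16.85/9.681 = 1.74.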